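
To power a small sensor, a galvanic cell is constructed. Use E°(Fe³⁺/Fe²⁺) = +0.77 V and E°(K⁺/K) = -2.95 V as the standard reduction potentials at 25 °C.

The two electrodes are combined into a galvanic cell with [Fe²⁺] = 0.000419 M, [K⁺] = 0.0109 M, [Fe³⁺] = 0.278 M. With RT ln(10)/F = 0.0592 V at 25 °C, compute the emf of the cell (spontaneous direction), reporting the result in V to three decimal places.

+4.003 V

Fe³⁺/Fe²⁺ is the cathode (higher E°), K⁺/K the anode: E°cell = +0.77 − (-2.95) = +3.72 V, n = 1.
Overall: Fe³⁺(aq) + K(s) → Fe²⁺(aq) + K⁺(aq)
Q = [Fe²⁺]·[K⁺] / ([Fe³⁺]); log Q = -4.784.
E = E° − (0.0592/n) log Q = +3.72 − (0.0592/1)(-4.784) = +4.003 V.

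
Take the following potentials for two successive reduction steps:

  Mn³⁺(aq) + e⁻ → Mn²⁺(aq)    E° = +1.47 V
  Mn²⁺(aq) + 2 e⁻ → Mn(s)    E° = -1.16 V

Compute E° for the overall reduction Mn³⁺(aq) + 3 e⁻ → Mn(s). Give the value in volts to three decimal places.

-0.283 V

Standard free energies of sequential steps add: ΔG°₃ = ΔG°₁ + ΔG°₂, so n₃E°₃ = n₁E°₁ + n₂E°₂.
E°₃ = (1×+1.47 + 2×-1.16) / 3 = (-0.850) / 3 = -0.283 V.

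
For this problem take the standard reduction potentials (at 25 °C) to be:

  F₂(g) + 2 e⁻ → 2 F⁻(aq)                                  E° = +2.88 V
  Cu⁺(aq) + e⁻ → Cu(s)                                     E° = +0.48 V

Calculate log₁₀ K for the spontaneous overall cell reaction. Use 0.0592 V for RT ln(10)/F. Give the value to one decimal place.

Cathode: F₂/F⁻; anode: Cu⁺/Cu. E°cell = +2.40 V, n = 2.
log K = nE°cell / 0.0592 = (2)(+2.40) / 0.0592 = 81.1.

81.1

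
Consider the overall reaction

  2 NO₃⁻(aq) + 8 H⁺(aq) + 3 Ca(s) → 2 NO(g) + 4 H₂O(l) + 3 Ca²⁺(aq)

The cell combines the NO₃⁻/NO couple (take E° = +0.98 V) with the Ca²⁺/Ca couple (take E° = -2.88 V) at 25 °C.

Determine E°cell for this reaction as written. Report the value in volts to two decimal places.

+3.86 V

The NO₃⁻/NO couple has the higher reduction potential, so it is the cathode; Ca²⁺/Ca is oxidised at the anode.
E°cell = E°(cathode) − E°(anode) = (+0.98) − (-2.88) = +3.86 V.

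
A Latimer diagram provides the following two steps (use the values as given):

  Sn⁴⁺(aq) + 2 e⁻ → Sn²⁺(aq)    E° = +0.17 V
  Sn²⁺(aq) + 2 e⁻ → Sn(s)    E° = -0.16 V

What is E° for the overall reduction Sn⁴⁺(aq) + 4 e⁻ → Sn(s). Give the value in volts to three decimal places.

+0.005 V

Since ΔG° = −nFE° is additive over sequential reductions, n₃E°₃ = n₁E°₁ + n₂E°₂.
E°₃ = (2×+0.17 + 2×-0.16) / 4 = (+0.020) / 4 = +0.005 V.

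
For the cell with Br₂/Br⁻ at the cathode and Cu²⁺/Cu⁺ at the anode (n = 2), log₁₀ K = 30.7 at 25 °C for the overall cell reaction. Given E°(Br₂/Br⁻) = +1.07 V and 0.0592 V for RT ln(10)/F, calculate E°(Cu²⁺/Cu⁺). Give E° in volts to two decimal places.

E°cell = (0.0592/n)·log K = (0.0592/2)(30.7) = +0.909 V.
Since Br₂/Br⁻ is the cathode and Cu²⁺/Cu⁺ the anode, E°cell = E°(Br₂/Br⁻) − E°(Cu²⁺/Cu⁺).
So E°(Cu²⁺/Cu⁺) = E°(Br₂/Br⁻) − E°cell = (+1.07) − (+0.909) = +0.16 V.

+0.16 V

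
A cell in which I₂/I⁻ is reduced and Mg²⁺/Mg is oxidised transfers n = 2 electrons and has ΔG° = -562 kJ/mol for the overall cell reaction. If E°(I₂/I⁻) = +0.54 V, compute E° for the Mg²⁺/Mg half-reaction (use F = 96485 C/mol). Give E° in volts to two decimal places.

-2.37 V

E°cell = −ΔG°/(nF) = −(-562×10³)/((2)(96485)) = +2.912 V.
Since I₂/I⁻ is the cathode and Mg²⁺/Mg the anode, E°cell = E°(I₂/I⁻) − E°(Mg²⁺/Mg).
So E°(Mg²⁺/Mg) = E°(I₂/I⁻) − E°cell = (+0.54) − (+2.912) = -2.37 V.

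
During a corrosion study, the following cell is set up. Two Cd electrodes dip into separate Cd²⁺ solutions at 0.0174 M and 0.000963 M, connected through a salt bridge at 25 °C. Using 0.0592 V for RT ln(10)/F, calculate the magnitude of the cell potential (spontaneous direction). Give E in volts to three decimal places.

+0.037 V

For a concentration cell E°cell = 0. The 0.0174 M side is the cathode (reduction is favoured where [Cd²⁺] is higher).
With n = 2, E = −(0.0592/2) log([Cd²⁺]ₐₙ/[Cd²⁺]꜀ₐₜ) = −(0.0592/2) log(0.000963/0.0174) = −(0.0592/2)(-1.257) = +0.037 V.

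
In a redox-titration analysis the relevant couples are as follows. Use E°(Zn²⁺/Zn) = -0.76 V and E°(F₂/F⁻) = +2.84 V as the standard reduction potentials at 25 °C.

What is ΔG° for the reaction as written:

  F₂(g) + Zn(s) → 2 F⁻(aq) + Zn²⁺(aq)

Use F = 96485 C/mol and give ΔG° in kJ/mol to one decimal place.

As written, F₂/F⁻ is reduced (cathode) and Zn²⁺/Zn is oxidised (anode), so E°cell = (+2.84) − (-0.76) = +3.60 V.
Balancing electrons gives n = 2.
ΔG° = −nFE° = −(2)(96485)(+3.60) = -694,692 J = -694.7 kJ/mol.

-694.7 kJ/mol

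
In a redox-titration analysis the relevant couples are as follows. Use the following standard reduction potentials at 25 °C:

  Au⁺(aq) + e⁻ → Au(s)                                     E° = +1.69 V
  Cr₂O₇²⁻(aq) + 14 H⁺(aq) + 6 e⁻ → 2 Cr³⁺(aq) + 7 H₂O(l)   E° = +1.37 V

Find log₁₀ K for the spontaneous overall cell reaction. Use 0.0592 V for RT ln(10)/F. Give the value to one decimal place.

32.4

Cathode: Au⁺/Au; anode: Cr₂O₇²⁻/Cr³⁺. E°cell = +0.32 V, n = 6.
log K = nE°cell / 0.0592 = (6)(+0.32) / 0.0592 = 32.4.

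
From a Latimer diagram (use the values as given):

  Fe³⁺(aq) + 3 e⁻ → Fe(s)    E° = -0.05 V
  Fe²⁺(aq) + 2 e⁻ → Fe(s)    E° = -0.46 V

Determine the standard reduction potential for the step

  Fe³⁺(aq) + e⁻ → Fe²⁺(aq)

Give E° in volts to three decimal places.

+0.770 V

Sequential free energies add, so n₃E°₃ = n₁E°₁ + n₂E°₂.
With n₃ = 3, and the known step contributing 2×(-0.46) V, the unknown satisfies 1·E° = 3×(-0.05) − 2×(-0.46) = +0.770.
E° = +0.770 / 1 = +0.770 V.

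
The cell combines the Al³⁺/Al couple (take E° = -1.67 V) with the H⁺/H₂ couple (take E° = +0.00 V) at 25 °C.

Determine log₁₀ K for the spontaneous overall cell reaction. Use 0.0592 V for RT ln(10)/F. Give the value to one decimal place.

169.3

Cathode: H⁺/H₂; anode: Al³⁺/Al. E°cell = +1.67 V, n = 6.
log K = nE°cell / 0.0592 = (6)(+1.67) / 0.0592 = 169.3.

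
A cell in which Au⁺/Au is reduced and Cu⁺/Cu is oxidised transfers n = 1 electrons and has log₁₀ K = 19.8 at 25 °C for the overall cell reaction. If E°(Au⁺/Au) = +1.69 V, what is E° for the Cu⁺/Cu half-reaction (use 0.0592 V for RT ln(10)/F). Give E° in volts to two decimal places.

+0.52 V

E°cell = (0.0592/n)·log K = (0.0592/1)(19.8) = +1.172 V.
Since Au⁺/Au is the cathode and Cu⁺/Cu the anode, E°cell = E°(Au⁺/Au) − E°(Cu⁺/Cu).
So E°(Cu⁺/Cu) = E°(Au⁺/Au) − E°cell = (+1.69) − (+1.172) = +0.52 V.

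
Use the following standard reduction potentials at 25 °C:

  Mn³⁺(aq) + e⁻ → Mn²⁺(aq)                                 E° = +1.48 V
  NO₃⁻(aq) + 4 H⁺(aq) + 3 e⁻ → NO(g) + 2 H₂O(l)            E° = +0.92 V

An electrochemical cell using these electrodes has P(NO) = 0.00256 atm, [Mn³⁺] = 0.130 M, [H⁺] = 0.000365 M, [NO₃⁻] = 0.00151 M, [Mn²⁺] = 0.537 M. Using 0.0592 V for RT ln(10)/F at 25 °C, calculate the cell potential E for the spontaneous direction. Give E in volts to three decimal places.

+0.799 V

Mn³⁺/Mn²⁺ is the cathode (higher E°), NO₃⁻/NO the anode: E°cell = +1.48 − (+0.92) = +0.56 V, n = 3.
Overall: 3 Mn³⁺(aq) + NO(g) + 2 H₂O(l) → 3 Mn²⁺(aq) + NO₃⁻(aq) + 4 H⁺(aq)
Q = [Mn²⁺]^3·[NO₃⁻]·[H⁺]^4 / ([Mn³⁺]^3·P(NO)); log Q = -12.132.
E = E° − (0.0592/n) log Q = +0.56 − (0.0592/3)(-12.132) = +0.799 V.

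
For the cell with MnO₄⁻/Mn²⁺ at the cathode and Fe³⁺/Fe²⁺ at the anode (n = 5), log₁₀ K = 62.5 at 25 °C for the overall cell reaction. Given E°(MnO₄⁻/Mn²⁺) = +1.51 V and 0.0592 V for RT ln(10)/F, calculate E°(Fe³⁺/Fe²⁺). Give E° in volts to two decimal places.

E°cell = (0.0592/n)·log K = (0.0592/5)(62.5) = +0.740 V.
Since MnO₄⁻/Mn²⁺ is the cathode and Fe³⁺/Fe²⁺ the anode, E°cell = E°(MnO₄⁻/Mn²⁺) − E°(Fe³⁺/Fe²⁺).
So E°(Fe³⁺/Fe²⁺) = E°(MnO₄⁻/Mn²⁺) − E°cell = (+1.51) − (+0.740) = +0.77 V.

+0.77 V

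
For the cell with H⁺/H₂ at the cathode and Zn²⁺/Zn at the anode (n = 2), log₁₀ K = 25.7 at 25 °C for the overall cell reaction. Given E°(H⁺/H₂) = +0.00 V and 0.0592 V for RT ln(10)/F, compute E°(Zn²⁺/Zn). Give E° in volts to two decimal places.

E°cell = (0.0592/n)·log K = (0.0592/2)(25.7) = +0.761 V.
Since H⁺/H₂ is the cathode and Zn²⁺/Zn the anode, E°cell = E°(H⁺/H₂) − E°(Zn²⁺/Zn).
So E°(Zn²⁺/Zn) = E°(H⁺/H₂) − E°cell = (+0.00) − (+0.761) = -0.76 V.

-0.76 V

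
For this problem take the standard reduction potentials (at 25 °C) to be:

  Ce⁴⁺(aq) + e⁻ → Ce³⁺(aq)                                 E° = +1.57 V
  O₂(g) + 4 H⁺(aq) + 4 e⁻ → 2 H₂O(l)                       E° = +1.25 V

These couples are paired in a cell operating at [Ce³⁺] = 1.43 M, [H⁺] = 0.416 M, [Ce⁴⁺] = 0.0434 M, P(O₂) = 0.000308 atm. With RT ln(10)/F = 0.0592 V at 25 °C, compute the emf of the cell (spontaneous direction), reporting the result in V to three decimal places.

Ce⁴⁺/Ce³⁺ is the cathode (higher E°), O₂/H₂O the anode: E°cell = +1.57 − (+1.25) = +0.32 V, n = 4.
Overall: 4 Ce⁴⁺(aq) + 2 H₂O(l) → 4 Ce³⁺(aq) + O₂(g) + 4 H⁺(aq)
Q = [Ce³⁺]^4·P(O₂)·[H⁺]^4 / ([Ce⁴⁺]^4); log Q = 1.036.
E = E° − (0.0592/n) log Q = +0.32 − (0.0592/4)(1.036) = +0.305 V.

+0.305 V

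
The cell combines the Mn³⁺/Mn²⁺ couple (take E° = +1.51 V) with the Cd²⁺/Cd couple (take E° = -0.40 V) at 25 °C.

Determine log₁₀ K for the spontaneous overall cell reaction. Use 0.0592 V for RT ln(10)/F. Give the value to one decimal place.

64.5

Cathode: Mn³⁺/Mn²⁺; anode: Cd²⁺/Cd. E°cell = +1.91 V, n = 2.
log K = nE°cell / 0.0592 = (2)(+1.91) / 0.0592 = 64.5.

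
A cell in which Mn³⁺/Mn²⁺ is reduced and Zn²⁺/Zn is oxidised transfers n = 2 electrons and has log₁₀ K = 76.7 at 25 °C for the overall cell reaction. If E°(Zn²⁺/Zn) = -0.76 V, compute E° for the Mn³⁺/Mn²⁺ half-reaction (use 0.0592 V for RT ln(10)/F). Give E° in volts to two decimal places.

+1.51 V

E°cell = (0.0592/n)·log K = (0.0592/2)(76.7) = +2.270 V.
Since Mn³⁺/Mn²⁺ is the cathode and Zn²⁺/Zn the anode, E°cell = E°(Mn³⁺/Mn²⁺) − E°(Zn²⁺/Zn).
So E°(Mn³⁺/Mn²⁺) = E°cell + E°(Zn²⁺/Zn) = +2.270 + (-0.76) = +1.51 V.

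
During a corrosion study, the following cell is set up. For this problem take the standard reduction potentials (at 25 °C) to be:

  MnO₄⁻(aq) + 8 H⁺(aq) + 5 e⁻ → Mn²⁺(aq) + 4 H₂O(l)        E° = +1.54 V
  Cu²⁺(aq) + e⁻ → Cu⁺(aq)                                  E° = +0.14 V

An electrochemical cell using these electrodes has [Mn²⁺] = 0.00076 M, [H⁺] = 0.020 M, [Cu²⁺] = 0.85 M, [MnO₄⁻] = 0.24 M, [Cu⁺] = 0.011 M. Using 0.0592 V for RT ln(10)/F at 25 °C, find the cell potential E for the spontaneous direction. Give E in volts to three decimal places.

MnO₄⁻/Mn²⁺ is the cathode (higher E°), Cu²⁺/Cu⁺ the anode: E°cell = +1.54 − (+0.14) = +1.40 V, n = 5.
Overall: MnO₄⁻(aq) + 8 H⁺(aq) + 5 Cu⁺(aq) → Mn²⁺(aq) + 4 H₂O(l) + 5 Cu²⁺(aq)
Q = [Mn²⁺]·[Cu²⁺]^5 / ([MnO₄⁻]·[H⁺]^8·[Cu⁺]^5); log Q = 20.532.
E = E° − (0.0592/n) log Q = +1.40 − (0.0592/5)(20.532) = +1.157 V.

+1.157 V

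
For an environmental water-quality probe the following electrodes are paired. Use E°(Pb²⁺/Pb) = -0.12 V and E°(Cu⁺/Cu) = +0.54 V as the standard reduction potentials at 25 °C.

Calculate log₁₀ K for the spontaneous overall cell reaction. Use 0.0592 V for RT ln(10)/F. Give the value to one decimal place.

22.3

Cathode: Cu⁺/Cu; anode: Pb²⁺/Pb. E°cell = +0.66 V, n = 2.
log K = nE°cell / 0.0592 = (2)(+0.66) / 0.0592 = 22.3.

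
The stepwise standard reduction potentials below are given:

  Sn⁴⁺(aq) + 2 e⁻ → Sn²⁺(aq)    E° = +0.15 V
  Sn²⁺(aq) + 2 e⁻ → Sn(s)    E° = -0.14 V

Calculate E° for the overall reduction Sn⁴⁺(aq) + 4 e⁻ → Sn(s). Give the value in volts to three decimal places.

Adding the free-energy changes (−nFE°) of the two steps gives −n₃FE°₃ = −n₁FE°₁ − n₂FE°₂.
E°₃ = (2×+0.15 + 2×-0.14) / 4 = (+0.020) / 4 = +0.005 V.

+0.005 V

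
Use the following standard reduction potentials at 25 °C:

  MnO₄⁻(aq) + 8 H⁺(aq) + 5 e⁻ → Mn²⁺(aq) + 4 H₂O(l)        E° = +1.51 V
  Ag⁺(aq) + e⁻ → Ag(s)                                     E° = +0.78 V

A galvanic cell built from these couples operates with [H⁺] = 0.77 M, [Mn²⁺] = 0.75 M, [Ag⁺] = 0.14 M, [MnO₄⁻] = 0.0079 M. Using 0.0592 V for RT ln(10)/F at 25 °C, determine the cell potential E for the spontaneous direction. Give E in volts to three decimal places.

MnO₄⁻/Mn²⁺ is the cathode (higher E°), Ag⁺/Ag the anode: E°cell = +1.51 − (+0.78) = +0.73 V, n = 5.
Overall: MnO₄⁻(aq) + 8 H⁺(aq) + 5 Ag(s) → Mn²⁺(aq) + 4 H₂O(l) + 5 Ag⁺(aq)
Q = [Mn²⁺]·[Ag⁺]^5 / ([MnO₄⁻]·[H⁺]^8); log Q = -1.384.
E = E° − (0.0592/n) log Q = +0.73 − (0.0592/5)(-1.384) = +0.746 V.

+0.746 V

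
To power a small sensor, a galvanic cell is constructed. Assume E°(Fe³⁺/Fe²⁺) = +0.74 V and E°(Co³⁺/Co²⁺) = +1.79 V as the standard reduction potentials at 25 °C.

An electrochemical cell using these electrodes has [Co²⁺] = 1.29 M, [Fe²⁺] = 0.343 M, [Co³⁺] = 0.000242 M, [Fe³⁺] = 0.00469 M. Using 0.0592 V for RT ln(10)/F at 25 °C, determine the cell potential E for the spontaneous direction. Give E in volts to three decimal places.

+0.940 V

Co³⁺/Co²⁺ is the cathode (higher E°), Fe³⁺/Fe²⁺ the anode: E°cell = +1.79 − (+0.74) = +1.05 V, n = 1.
Overall: Co³⁺(aq) + Fe²⁺(aq) → Co²⁺(aq) + Fe³⁺(aq)
Q = [Co²⁺]·[Fe³⁺] / ([Co³⁺]·[Fe²⁺]); log Q = 1.863.
E = E° − (0.0592/n) log Q = +1.05 − (0.0592/1)(1.863) = +0.940 V.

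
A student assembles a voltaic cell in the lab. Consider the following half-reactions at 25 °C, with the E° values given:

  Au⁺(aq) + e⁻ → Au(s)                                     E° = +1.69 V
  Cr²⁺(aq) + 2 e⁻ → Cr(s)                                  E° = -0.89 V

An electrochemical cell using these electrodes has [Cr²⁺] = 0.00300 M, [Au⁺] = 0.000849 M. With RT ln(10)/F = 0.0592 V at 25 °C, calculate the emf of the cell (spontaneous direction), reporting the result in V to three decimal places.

+2.473 V

Au⁺/Au is the cathode (higher E°), Cr²⁺/Cr the anode: E°cell = +1.69 − (-0.89) = +2.58 V, n = 2.
Overall: 2 Au⁺(aq) + Cr(s) → 2 Au(s) + Cr²⁺(aq)
Q = [Cr²⁺] / ([Au⁺]^2); log Q = 3.619.
E = E° − (0.0592/n) log Q = +2.58 − (0.0592/2)(3.619) = +2.473 V.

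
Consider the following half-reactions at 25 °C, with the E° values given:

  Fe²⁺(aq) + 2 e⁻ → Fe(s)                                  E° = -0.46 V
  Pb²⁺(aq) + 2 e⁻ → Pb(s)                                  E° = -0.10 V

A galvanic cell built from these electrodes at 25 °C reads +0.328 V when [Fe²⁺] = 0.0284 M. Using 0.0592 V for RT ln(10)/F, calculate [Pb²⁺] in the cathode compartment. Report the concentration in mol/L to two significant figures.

Pb²⁺/Pb is the cathode, Fe²⁺/Fe the anode: E°cell = +0.36 V, n = 2.
Overall reaction: Pb²⁺(aq) + Fe(s) → Pb(s) + Fe²⁺(aq); Q = [Fe²⁺]^1/[Pb²⁺]^1.
From E = E° − (0.0592/n) log Q: log Q = (E° − E)·n/0.0592 = (+0.36 − (+0.328))·2/0.0592 = 1.0811.
So 1·log[Pb²⁺] = 1·log(0.0284) − log Q = -1.5467 − (1.0811) = -2.6278; [Pb²⁺] = 10^(-2.6278) ≈ 0.0024 M.

0.0024 M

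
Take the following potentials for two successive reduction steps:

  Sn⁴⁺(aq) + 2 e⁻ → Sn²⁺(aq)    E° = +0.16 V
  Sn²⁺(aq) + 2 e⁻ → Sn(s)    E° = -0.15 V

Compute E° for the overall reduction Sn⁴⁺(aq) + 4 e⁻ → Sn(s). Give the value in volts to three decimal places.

Since ΔG° = −nFE° is additive over sequential reductions, n₃E°₃ = n₁E°₁ + n₂E°₂.
E°₃ = (2×+0.16 + 2×-0.15) / 4 = (+0.020) / 4 = +0.005 V.

+0.005 V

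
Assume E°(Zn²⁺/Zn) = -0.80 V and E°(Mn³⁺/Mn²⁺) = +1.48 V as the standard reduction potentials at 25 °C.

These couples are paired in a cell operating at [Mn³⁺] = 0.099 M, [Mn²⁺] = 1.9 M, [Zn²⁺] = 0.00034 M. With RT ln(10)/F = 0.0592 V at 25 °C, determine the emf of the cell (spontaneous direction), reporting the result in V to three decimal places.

+2.307 V

Mn³⁺/Mn²⁺ is the cathode (higher E°), Zn²⁺/Zn the anode: E°cell = +1.48 − (-0.80) = +2.28 V, n = 2.
Overall: 2 Mn³⁺(aq) + Zn(s) → 2 Mn²⁺(aq) + Zn²⁺(aq)
Q = [Mn²⁺]^2·[Zn²⁺] / ([Mn³⁺]^2); log Q = -0.902.
E = E° − (0.0592/n) log Q = +2.28 − (0.0592/2)(-0.902) = +2.307 V.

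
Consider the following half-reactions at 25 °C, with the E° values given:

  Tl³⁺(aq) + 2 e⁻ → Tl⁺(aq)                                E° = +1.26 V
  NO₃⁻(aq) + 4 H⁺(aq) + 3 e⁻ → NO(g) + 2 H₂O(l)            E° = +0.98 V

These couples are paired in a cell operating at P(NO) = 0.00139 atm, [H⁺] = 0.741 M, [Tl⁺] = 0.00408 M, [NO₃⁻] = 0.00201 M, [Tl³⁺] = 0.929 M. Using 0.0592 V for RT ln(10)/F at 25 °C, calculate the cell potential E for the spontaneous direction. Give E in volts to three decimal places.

+0.357 V

Tl³⁺/Tl⁺ is the cathode (higher E°), NO₃⁻/NO the anode: E°cell = +1.26 − (+0.98) = +0.28 V, n = 6.
Overall: 3 Tl³⁺(aq) + 2 NO(g) + 4 H₂O(l) → 3 Tl⁺(aq) + 2 NO₃⁻(aq) + 8 H⁺(aq)
Q = [Tl⁺]^3·[NO₃⁻]^2·[H⁺]^8 / ([Tl³⁺]^3·P(NO)^2); log Q = -7.793.
E = E° − (0.0592/n) log Q = +0.28 − (0.0592/6)(-7.793) = +0.357 V.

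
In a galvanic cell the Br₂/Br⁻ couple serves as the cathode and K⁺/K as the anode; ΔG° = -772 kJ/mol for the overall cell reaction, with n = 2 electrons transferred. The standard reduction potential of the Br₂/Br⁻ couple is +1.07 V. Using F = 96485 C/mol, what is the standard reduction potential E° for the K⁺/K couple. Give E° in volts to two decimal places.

E°cell = −ΔG°/(nF) = −(-772×10³)/((2)(96485)) = +4.001 V.
Since Br₂/Br⁻ is the cathode and K⁺/K the anode, E°cell = E°(Br₂/Br⁻) − E°(K⁺/K).
So E°(K⁺/K) = E°(Br₂/Br⁻) − E°cell = (+1.07) − (+4.001) = -2.93 V.

-2.93 V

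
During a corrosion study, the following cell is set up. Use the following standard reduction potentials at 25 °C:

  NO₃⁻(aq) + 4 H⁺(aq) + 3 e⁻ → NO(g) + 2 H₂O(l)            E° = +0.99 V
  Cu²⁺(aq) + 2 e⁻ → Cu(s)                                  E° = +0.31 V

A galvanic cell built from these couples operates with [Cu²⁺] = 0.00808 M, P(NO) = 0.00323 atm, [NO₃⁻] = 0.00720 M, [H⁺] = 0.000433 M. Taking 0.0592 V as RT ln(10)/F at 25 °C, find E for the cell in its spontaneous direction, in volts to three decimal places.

NO₃⁻/NO is the cathode (higher E°), Cu²⁺/Cu the anode: E°cell = +0.99 − (+0.31) = +0.68 V, n = 6.
Overall: 2 NO₃⁻(aq) + 8 H⁺(aq) + 3 Cu(s) → 2 NO(g) + 4 H₂O(l) + 3 Cu²⁺(aq)
Q = P(NO)^2·[Cu²⁺]^3 / ([NO₃⁻]^2·[H⁺]^8); log Q = 19.934.
E = E° − (0.0592/n) log Q = +0.68 − (0.0592/6)(19.934) = +0.483 V.

+0.483 V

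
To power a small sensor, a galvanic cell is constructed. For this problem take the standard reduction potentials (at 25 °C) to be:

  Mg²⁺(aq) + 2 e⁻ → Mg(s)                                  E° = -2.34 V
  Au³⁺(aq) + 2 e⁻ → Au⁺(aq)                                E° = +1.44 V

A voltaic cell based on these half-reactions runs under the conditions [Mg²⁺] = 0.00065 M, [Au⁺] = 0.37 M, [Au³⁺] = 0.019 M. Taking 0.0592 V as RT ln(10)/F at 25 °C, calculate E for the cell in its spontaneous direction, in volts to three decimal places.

Au³⁺/Au⁺ is the cathode (higher E°), Mg²⁺/Mg the anode: E°cell = +1.44 − (-2.34) = +3.78 V, n = 2.
Overall: Au³⁺(aq) + Mg(s) → Au⁺(aq) + Mg²⁺(aq)
Q = [Au⁺]·[Mg²⁺] / ([Au³⁺]); log Q = -1.898.
E = E° − (0.0592/n) log Q = +3.78 − (0.0592/2)(-1.898) = +3.836 V.

+3.836 V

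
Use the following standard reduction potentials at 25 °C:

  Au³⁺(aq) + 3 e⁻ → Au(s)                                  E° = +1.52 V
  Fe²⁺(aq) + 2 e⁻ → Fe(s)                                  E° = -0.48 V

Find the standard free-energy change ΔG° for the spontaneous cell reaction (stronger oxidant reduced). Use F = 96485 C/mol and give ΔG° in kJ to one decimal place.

-1157.8 kJ

Au³⁺/Au (E° = +1.52 V) is the cathode; Fe²⁺/Fe (E° = -0.48 V) is the anode, so E°cell = +2.00 V.
Balancing electrons gives n = 6 (lcm of 3 and 2).
ΔG° = −nFE° = −(6)(96485)(+2.00) = -1,157,820 J = -1157.8 kJ.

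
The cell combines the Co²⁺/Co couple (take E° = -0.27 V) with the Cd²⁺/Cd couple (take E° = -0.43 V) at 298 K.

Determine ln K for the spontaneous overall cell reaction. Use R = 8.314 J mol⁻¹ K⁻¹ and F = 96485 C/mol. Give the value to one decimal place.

12.5

Cathode: Co²⁺/Co; anode: Cd²⁺/Cd. E°cell = (-0.27) − (-0.43) = +0.16 V, with n = 2.
ΔG° = −nFE° = −RT ln K, so ln K = nFE°/(RT) = (2)(96485)(+0.16) / ((8.314)(298)) = 12.462.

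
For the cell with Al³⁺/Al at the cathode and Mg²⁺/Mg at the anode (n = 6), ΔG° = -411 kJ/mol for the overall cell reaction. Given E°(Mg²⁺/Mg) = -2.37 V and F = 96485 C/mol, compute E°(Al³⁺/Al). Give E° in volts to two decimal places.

-1.66 V

E°cell = −ΔG°/(nF) = −(-411×10³)/((6)(96485)) = +0.710 V.
Since Al³⁺/Al is the cathode and Mg²⁺/Mg the anode, E°cell = E°(Al³⁺/Al) − E°(Mg²⁺/Mg).
So E°(Al³⁺/Al) = E°cell + E°(Mg²⁺/Mg) = +0.710 + (-2.37) = -1.66 V.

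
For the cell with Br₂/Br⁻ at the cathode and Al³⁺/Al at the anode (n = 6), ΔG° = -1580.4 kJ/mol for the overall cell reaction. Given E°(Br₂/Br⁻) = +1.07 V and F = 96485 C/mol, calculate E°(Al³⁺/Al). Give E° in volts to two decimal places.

-1.66 V

E°cell = −ΔG°/(nF) = −(-1580.4×10³)/((6)(96485)) = +2.730 V.
Since Br₂/Br⁻ is the cathode and Al³⁺/Al the anode, E°cell = E°(Br₂/Br⁻) − E°(Al³⁺/Al).
So E°(Al³⁺/Al) = E°(Br₂/Br⁻) − E°cell = (+1.07) − (+2.730) = -1.66 V.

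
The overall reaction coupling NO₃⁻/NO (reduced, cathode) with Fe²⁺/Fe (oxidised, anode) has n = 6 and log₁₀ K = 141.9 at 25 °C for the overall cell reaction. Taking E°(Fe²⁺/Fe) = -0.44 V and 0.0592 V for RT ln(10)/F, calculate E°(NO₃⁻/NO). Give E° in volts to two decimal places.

+0.96 V

E°cell = (0.0592/n)·log K = (0.0592/6)(141.9) = +1.400 V.
Since NO₃⁻/NO is the cathode and Fe²⁺/Fe the anode, E°cell = E°(NO₃⁻/NO) − E°(Fe²⁺/Fe).
So E°(NO₃⁻/NO) = E°cell + E°(Fe²⁺/Fe) = +1.400 + (-0.44) = +0.96 V.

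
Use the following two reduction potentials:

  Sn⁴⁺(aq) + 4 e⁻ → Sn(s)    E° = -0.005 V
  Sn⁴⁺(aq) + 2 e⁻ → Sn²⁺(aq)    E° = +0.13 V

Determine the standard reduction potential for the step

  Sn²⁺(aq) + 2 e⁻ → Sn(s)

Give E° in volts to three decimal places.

-0.140 V

Sequential free energies add, so n₃E°₃ = n₁E°₁ + n₂E°₂.
With n₃ = 4, and the known step contributing 2×(+0.13) V, the unknown satisfies 2·E° = 4×(-0.005) − 2×(+0.13) = -0.280.
E° = -0.280 / 2 = -0.140 V.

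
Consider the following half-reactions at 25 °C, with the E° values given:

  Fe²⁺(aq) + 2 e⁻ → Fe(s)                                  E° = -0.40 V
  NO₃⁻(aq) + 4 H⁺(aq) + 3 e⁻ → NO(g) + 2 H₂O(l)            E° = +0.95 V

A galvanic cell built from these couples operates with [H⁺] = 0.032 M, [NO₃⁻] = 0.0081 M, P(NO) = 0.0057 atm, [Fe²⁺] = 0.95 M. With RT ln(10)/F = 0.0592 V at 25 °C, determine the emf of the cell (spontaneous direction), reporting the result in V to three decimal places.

NO₃⁻/NO is the cathode (higher E°), Fe²⁺/Fe the anode: E°cell = +0.95 − (-0.40) = +1.35 V, n = 6.
Overall: 2 NO₃⁻(aq) + 8 H⁺(aq) + 3 Fe(s) → 2 NO(g) + 4 H₂O(l) + 3 Fe²⁺(aq)
Q = P(NO)^2·[Fe²⁺]^3 / ([NO₃⁻]^2·[H⁺]^8); log Q = 11.587.
E = E° − (0.0592/n) log Q = +1.35 − (0.0592/6)(11.587) = +1.236 V.

+1.236 V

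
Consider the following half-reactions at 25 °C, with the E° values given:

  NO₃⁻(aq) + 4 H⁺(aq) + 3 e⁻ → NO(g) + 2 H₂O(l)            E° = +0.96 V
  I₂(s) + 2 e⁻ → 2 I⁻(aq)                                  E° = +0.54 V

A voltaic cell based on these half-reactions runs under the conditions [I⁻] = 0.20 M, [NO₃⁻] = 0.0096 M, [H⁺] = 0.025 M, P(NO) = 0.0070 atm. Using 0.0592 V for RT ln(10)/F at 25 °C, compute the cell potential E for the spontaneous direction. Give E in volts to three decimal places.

+0.255 V

NO₃⁻/NO is the cathode (higher E°), I₂/I⁻ the anode: E°cell = +0.96 − (+0.54) = +0.42 V, n = 6.
Overall: 2 NO₃⁻(aq) + 8 H⁺(aq) + 6 I⁻(aq) → 2 NO(g) + 4 H₂O(l) + 3 I₂(s)
Q = P(NO)^2 / ([NO₃⁻]^2·[H⁺]^8·[I⁻]^6); log Q = 16.736.
E = E° − (0.0592/n) log Q = +0.42 − (0.0592/6)(16.736) = +0.255 V.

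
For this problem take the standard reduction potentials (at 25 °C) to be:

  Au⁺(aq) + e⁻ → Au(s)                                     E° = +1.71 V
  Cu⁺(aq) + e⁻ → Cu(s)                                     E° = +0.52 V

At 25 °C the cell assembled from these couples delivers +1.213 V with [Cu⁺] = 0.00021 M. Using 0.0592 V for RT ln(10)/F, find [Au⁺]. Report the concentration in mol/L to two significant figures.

Au⁺/Au is the cathode, Cu⁺/Cu the anode: E°cell = +1.19 V, n = 1.
Overall reaction: Au⁺(aq) + Cu(s) → Au(s) + Cu⁺(aq); Q = [Cu⁺]^1/[Au⁺]^1.
From E = E° − (0.0592/n) log Q: log Q = (E° − E)·n/0.0592 = (+1.19 − (+1.213))·1/0.0592 = -0.3885.
So 1·log[Au⁺] = 1·log(0.00021) − log Q = -3.6778 − (-0.3885) = -3.2893; [Au⁺] = 10^(-3.2893) ≈ 0.00051 M.

0.00051 M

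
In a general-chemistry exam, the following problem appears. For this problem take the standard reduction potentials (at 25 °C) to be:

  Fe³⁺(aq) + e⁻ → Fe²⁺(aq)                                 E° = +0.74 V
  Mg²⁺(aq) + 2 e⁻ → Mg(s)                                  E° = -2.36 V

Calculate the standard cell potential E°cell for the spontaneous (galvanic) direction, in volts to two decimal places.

The Fe³⁺/Fe²⁺ couple has the higher reduction potential, so it is the cathode; Mg²⁺/Mg is oxidised at the anode.
E°cell = E°(cathode) − E°(anode) = (+0.74) − (-2.36) = +3.10 V.
Since E°cell > 0, the reaction is spontaneous under standard conditions.

+3.10 V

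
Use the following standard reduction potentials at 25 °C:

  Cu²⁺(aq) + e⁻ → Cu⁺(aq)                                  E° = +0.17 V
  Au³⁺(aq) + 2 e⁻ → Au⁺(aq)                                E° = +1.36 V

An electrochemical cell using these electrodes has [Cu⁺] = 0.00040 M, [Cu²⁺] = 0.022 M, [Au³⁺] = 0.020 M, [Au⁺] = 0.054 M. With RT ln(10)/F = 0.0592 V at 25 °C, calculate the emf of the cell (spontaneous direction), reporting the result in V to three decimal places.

Au³⁺/Au⁺ is the cathode (higher E°), Cu²⁺/Cu⁺ the anode: E°cell = +1.36 − (+0.17) = +1.19 V, n = 2.
Overall: Au³⁺(aq) + 2 Cu⁺(aq) → Au⁺(aq) + 2 Cu²⁺(aq)
Q = [Au⁺]·[Cu²⁺]^2 / ([Au³⁺]·[Cu⁺]^2); log Q = 3.912.
E = E° − (0.0592/n) log Q = +1.19 − (0.0592/2)(3.912) = +1.074 V.

+1.074 V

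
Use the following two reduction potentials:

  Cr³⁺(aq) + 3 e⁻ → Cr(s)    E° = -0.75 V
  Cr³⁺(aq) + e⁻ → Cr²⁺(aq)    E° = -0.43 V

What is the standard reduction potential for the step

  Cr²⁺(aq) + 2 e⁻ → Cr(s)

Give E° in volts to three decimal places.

-0.910 V

Sequential free energies add, so n₃E°₃ = n₁E°₁ + n₂E°₂.
With n₃ = 3, and the known step contributing 1×(-0.43) V, the unknown satisfies 2·E° = 3×(-0.75) − 1×(-0.43) = -1.820.
E° = -1.820 / 2 = -0.910 V.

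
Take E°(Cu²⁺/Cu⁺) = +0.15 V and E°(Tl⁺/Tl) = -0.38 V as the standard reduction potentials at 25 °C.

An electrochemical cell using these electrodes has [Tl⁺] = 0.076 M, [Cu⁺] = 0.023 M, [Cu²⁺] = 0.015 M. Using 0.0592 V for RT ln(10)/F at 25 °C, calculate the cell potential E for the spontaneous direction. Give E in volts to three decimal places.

Cu²⁺/Cu⁺ is the cathode (higher E°), Tl⁺/Tl the anode: E°cell = +0.15 − (-0.38) = +0.53 V, n = 1.
Overall: Cu²⁺(aq) + Tl(s) → Cu⁺(aq) + Tl⁺(aq)
Q = [Cu⁺]·[Tl⁺] / ([Cu²⁺]); log Q = -0.934.
E = E° − (0.0592/n) log Q = +0.53 − (0.0592/1)(-0.934) = +0.585 V.

+0.585 V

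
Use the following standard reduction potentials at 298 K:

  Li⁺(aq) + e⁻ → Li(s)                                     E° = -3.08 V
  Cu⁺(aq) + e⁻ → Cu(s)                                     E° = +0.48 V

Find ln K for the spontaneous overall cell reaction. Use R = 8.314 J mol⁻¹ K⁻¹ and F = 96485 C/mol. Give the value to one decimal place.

138.6

Cathode: Cu⁺/Cu; anode: Li⁺/Li. E°cell = (+0.48) − (-3.08) = +3.56 V, with n = 1.
ΔG° = −nFE° = −RT ln K, so ln K = nFE°/(RT) = (1)(96485)(+3.56) / ((8.314)(298)) = 138.638.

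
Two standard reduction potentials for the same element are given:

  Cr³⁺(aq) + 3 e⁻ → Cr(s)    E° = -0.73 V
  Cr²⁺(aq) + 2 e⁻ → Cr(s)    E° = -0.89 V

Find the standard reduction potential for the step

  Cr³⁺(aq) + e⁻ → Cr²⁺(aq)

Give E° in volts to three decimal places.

-0.410 V

Sequential free energies add, so n₃E°₃ = n₁E°₁ + n₂E°₂.
With n₃ = 3, and the known step contributing 2×(-0.89) V, the unknown satisfies 1·E° = 3×(-0.73) − 2×(-0.89) = -0.410.
E° = -0.410 / 1 = -0.410 V.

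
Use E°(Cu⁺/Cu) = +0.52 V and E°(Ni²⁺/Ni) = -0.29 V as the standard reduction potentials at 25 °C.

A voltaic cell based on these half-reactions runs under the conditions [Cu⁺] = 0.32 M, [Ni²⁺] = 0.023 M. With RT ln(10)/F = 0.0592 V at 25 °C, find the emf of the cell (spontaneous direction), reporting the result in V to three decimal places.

Cu⁺/Cu is the cathode (higher E°), Ni²⁺/Ni the anode: E°cell = +0.52 − (-0.29) = +0.81 V, n = 2.
Overall: 2 Cu⁺(aq) + Ni(s) → 2 Cu(s) + Ni²⁺(aq)
Q = [Ni²⁺] / ([Cu⁺]^2); log Q = -0.649.
E = E° − (0.0592/n) log Q = +0.81 − (0.0592/2)(-0.649) = +0.829 V.

+0.829 V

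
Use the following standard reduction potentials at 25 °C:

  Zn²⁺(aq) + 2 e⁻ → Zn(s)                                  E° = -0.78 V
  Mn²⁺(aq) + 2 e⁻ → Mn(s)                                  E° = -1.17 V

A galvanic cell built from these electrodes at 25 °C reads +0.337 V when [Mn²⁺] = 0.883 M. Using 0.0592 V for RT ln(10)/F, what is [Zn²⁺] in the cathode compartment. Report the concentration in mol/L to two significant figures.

Zn²⁺/Zn is the cathode, Mn²⁺/Mn the anode: E°cell = +0.39 V, n = 2.
Overall reaction: Zn²⁺(aq) + Mn(s) → Zn(s) + Mn²⁺(aq); Q = [Mn²⁺]^1/[Zn²⁺]^1.
From E = E° − (0.0592/n) log Q: log Q = (E° − E)·n/0.0592 = (+0.39 − (+0.337))·2/0.0592 = 1.7905.
So 1·log[Zn²⁺] = 1·log(0.883) − log Q = -0.0540 − (1.7905) = -1.8445; [Zn²⁺] = 10^(-1.8445) ≈ 0.014 M.

0.014 M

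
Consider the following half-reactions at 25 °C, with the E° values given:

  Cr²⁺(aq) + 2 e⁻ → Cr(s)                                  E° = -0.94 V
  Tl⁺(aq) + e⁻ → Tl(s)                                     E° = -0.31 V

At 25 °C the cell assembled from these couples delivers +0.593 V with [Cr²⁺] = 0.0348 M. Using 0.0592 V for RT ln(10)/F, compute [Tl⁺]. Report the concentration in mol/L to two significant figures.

0.044 M

Tl⁺/Tl is the cathode, Cr²⁺/Cr the anode: E°cell = +0.63 V, n = 2.
Overall reaction: 2 Tl⁺(aq) + Cr(s) → 2 Tl(s) + Cr²⁺(aq); Q = [Cr²⁺]^1/[Tl⁺]^2.
From E = E° − (0.0592/n) log Q: log Q = (E° − E)·n/0.0592 = (+0.63 − (+0.593))·2/0.0592 = 1.2500.
So 2·log[Tl⁺] = 1·log(0.0348) − log Q = -1.4584 − (1.2500) = -2.7084; log[Tl⁺] = -2.7084 / 2 = -1.3542; [Tl⁺] = 10^(-1.3542) ≈ 0.044 M.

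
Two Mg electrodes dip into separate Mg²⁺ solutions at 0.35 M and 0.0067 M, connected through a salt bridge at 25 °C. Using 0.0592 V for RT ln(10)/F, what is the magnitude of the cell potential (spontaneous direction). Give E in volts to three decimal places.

+0.051 V

For a concentration cell E°cell = 0. The 0.35 M side is the cathode (reduction is favoured where [Mg²⁺] is higher).
With n = 2, E = −(0.0592/2) log([Mg²⁺]ₐₙ/[Mg²⁺]꜀ₐₜ) = −(0.0592/2) log(0.0067/0.35) = −(0.0592/2)(-1.718) = +0.051 V.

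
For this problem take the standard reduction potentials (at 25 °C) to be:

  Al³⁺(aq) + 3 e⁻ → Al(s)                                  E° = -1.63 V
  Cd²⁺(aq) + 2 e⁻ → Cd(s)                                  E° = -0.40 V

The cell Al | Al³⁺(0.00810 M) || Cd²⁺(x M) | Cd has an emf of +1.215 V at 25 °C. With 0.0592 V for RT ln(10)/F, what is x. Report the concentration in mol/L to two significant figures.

0.013 M

Cd²⁺/Cd is the cathode, Al³⁺/Al the anode: E°cell = +1.23 V, n = 6.
Overall reaction: 3 Cd²⁺(aq) + 2 Al(s) → 3 Cd(s) + 2 Al³⁺(aq); Q = [Al³⁺]^2/[Cd²⁺]^3.
From E = E° − (0.0592/n) log Q: log Q = (E° − E)·n/0.0592 = (+1.23 − (+1.215))·6/0.0592 = 1.5203.
So 3·log[Cd²⁺] = 2·log(0.0081) − log Q = -4.1830 − (1.5203) = -5.7033; log[Cd²⁺] = -5.7033 / 3 = -1.9011; [Cd²⁺] = 10^(-1.9011) ≈ 0.013 M.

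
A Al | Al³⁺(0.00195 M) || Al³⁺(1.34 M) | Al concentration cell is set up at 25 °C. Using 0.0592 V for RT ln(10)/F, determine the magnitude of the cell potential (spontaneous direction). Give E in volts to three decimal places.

For a concentration cell E°cell = 0. The 1.34 M side is the cathode (reduction is favoured where [Al³⁺] is higher).
With n = 3, E = −(0.0592/3) log([Al³⁺]ₐₙ/[Al³⁺]꜀ₐₜ) = −(0.0592/3) log(0.00195/1.34) = −(0.0592/3)(-2.837) = +0.056 V.

+0.056 V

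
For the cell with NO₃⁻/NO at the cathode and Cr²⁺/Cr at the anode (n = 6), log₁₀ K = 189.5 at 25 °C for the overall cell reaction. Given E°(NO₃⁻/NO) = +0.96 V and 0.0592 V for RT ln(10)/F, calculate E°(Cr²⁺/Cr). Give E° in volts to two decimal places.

E°cell = (0.0592/n)·log K = (0.0592/6)(189.5) = +1.870 V.
Since NO₃⁻/NO is the cathode and Cr²⁺/Cr the anode, E°cell = E°(NO₃⁻/NO) − E°(Cr²⁺/Cr).
So E°(Cr²⁺/Cr) = E°(NO₃⁻/NO) − E°cell = (+0.96) − (+1.870) = -0.91 V.

-0.91 V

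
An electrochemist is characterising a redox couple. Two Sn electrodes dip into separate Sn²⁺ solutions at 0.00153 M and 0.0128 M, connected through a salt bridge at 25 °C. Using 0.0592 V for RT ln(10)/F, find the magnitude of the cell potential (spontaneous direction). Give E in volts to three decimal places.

+0.027 V

For a concentration cell E°cell = 0. The 0.0128 M side is the cathode (reduction is favoured where [Sn²⁺] is higher).
With n = 2, E = −(0.0592/2) log([Sn²⁺]ₐₙ/[Sn²⁺]꜀ₐₜ) = −(0.0592/2) log(0.00153/0.0128) = −(0.0592/2)(-0.923) = +0.027 V.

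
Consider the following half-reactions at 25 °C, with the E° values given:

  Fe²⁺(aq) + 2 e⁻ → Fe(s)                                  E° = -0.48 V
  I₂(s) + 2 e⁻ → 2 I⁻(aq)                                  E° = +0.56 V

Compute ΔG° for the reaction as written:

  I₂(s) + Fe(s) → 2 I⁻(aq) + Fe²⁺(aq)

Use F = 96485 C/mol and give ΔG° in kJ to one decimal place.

As written, I₂/I⁻ is reduced (cathode) and Fe²⁺/Fe is oxidised (anode), so E°cell = (+0.56) − (-0.48) = +1.04 V.
Balancing electrons gives n = 2.
ΔG° = −nFE° = −(2)(96485)(+1.04) = -200,689 J = -200.7 kJ.

-200.7 kJ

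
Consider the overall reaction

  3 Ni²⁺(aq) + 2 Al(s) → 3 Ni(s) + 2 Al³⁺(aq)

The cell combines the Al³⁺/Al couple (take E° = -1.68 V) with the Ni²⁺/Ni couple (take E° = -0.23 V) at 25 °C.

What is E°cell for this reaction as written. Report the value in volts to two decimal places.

The Ni²⁺/Ni couple has the higher reduction potential, so it is the cathode; Al³⁺/Al is oxidised at the anode.
E°cell = E°(cathode) − E°(anode) = (-0.23) − (-1.68) = +1.45 V.

+1.45 V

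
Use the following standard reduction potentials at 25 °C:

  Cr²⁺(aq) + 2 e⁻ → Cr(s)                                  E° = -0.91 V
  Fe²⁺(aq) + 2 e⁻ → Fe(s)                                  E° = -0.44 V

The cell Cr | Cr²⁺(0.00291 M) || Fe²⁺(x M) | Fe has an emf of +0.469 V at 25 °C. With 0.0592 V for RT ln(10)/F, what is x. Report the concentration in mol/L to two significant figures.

Fe²⁺/Fe is the cathode, Cr²⁺/Cr the anode: E°cell = +0.47 V, n = 2.
Overall reaction: Fe²⁺(aq) + Cr(s) → Fe(s) + Cr²⁺(aq); Q = [Cr²⁺]^1/[Fe²⁺]^1.
From E = E° − (0.0592/n) log Q: log Q = (E° − E)·n/0.0592 = (+0.47 − (+0.469))·2/0.0592 = 0.0338.
So 1·log[Fe²⁺] = 1·log(0.00291) − log Q = -2.5361 − (0.0338) = -2.5699; [Fe²⁺] = 10^(-2.5699) ≈ 0.0027 M.

0.0027 M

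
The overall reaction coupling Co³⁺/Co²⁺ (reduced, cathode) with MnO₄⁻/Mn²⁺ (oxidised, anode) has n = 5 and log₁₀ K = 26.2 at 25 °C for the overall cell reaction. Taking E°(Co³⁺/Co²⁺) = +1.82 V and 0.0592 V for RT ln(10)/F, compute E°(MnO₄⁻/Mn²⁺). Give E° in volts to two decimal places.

+1.51 V

E°cell = (0.0592/n)·log K = (0.0592/5)(26.2) = +0.310 V.
Since Co³⁺/Co²⁺ is the cathode and MnO₄⁻/Mn²⁺ the anode, E°cell = E°(Co³⁺/Co²⁺) − E°(MnO₄⁻/Mn²⁺).
So E°(MnO₄⁻/Mn²⁺) = E°(Co³⁺/Co²⁺) − E°cell = (+1.82) − (+0.310) = +1.51 V.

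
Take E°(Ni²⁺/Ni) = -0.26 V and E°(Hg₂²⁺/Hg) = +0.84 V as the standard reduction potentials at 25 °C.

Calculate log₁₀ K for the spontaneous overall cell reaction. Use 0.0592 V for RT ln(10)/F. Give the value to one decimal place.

Cathode: Hg₂²⁺/Hg; anode: Ni²⁺/Ni. E°cell = +1.10 V, n = 2.
log K = nE°cell / 0.0592 = (2)(+1.10) / 0.0592 = 37.2.

37.2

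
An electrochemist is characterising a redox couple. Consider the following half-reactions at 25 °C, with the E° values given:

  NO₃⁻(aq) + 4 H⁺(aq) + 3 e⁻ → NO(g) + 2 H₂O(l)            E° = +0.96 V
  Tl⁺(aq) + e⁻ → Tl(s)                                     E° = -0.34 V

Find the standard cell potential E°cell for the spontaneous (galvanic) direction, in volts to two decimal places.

The NO₃⁻/NO couple has the higher reduction potential, so it is the cathode; Tl⁺/Tl is oxidised at the anode.
E°cell = E°(cathode) − E°(anode) = (+0.96) − (-0.34) = +1.30 V.

+1.30 V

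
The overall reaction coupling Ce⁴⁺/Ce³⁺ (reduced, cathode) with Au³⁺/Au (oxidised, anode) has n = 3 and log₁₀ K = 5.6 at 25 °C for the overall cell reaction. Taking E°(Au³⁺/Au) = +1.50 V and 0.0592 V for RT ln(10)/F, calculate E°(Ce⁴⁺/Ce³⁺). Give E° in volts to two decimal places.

E°cell = (0.0592/n)·log K = (0.0592/3)(5.6) = +0.111 V.
Since Ce⁴⁺/Ce³⁺ is the cathode and Au³⁺/Au the anode, E°cell = E°(Ce⁴⁺/Ce³⁺) − E°(Au³⁺/Au).
So E°(Ce⁴⁺/Ce³⁺) = E°cell + E°(Au³⁺/Au) = +0.111 + (+1.50) = +1.61 V.

+1.61 V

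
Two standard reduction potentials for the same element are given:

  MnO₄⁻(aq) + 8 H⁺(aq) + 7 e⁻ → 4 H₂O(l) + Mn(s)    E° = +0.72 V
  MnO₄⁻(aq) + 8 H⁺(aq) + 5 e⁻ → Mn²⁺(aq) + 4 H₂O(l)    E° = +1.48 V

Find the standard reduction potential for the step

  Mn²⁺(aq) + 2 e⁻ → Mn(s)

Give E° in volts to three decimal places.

-1.180 V

Sequential free energies add, so n₃E°₃ = n₁E°₁ + n₂E°₂.
With n₃ = 7, and the known step contributing 5×(+1.48) V, the unknown satisfies 2·E° = 7×(+0.72) − 5×(+1.48) = -2.360.
E° = -2.360 / 2 = -1.180 V.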